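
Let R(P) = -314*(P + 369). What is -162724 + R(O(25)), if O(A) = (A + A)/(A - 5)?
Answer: -279375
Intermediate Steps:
O(A) = 2*A/(-5 + A) (O(A) = (2*A)/(-5 + A) = 2*A/(-5 + A))
R(P) = -115866 - 314*P (R(P) = -314*(369 + P) = -115866 - 314*P)
-162724 + R(O(25)) = -162724 + (-115866 - 628*25/(-5 + 25)) = -162724 + (-115866 - 628*25/20) = -162724 + (-115866 - 314*5/2) = -162724 + (-115866 - 785) = -162724 - 116651 = -279375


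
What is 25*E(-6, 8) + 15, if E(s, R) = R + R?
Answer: 415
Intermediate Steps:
E(s, R) = 2*R
25*E(-6, 8) + 15 = 25*(2*8) + 15 = 25*16 + 15 = 400 + 15 = 415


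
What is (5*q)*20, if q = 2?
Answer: 200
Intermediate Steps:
(5*q)*20 = (5*2)*20 = 10*20 = 200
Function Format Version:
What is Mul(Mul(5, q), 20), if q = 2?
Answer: 200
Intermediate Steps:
Mul(Mul(5, q), 20) = Mul(Mul(5, 2), 20) = Mul(10, 20) = 200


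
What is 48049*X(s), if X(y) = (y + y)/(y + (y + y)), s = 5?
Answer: 96098/3 ≈ 32033.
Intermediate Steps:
X(y) = 2/3 (X(y) = (2*y)/(y + 2*y) = (2*y)/((3*y)) = (2*y)*(1/(3*y)) = 2/3)
48049*X(s) = 48049*(2/3) = 96098/3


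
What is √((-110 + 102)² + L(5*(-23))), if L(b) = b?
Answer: I*√51 ≈ 7.1414*I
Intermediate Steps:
√((-110 + 102)² + L(5*(-23))) = √((-110 + 102)² + 5*(-23)) = √((-8)² - 115) = √(64 - 115) = √(-51) = I*√51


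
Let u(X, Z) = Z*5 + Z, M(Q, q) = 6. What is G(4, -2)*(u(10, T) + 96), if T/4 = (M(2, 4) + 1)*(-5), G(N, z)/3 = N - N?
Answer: 0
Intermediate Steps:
G(N, z) = 0 (G(N, z) = 3*(N - N) = 3*0 = 0)
T = -140 (T = 4*((6 + 1)*(-5)) = 4*(7*(-5)) = 4*(-35) = -140)
u(X, Z) = 6*Z (u(X, Z) = 5*Z + Z = 6*Z)
G(4, -2)*(u(10, T) + 96) = 0*(6*(-140) + 96) = 0*(-840 + 96) = 0*(-744) = 0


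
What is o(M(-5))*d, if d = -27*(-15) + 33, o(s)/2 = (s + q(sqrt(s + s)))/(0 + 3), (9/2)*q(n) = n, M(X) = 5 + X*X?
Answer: 8760 + 1168*sqrt(15)/9 ≈ 9262.6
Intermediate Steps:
M(X) = 5 + X**2
q(n) = 2*n/9
o(s) = 2*s/3 + 4*sqrt(2)*sqrt(s)/27 (o(s) = 2*((s + 2*sqrt(s + s)/9)/(0 + 3)) = 2*((s + 2*sqrt(2*s)/9)/3) = 2*((s + 2*(sqrt(2)*sqrt(s))/9)*(1/3)) = 2*((s + 2*sqrt(2)*sqrt(s)/9)*(1/3)) = 2*(s/3 + 2*sqrt(2)*sqrt(s)/27) = 2*s/3 + 4*sqrt(2)*sqrt(s)/27)
d = 438 (d = 405 + 33 = 438)
o(M(-5))*d = (2*(5 + (-5)**2)/3 + 4*sqrt(2)*sqrt(5 + (-5)**2)/27)*438 = (2*(5 + 25)/3 + 4*sqrt(2)*sqrt(5 + 25)/27)*438 = ((2/3)*30 + 4*sqrt(2)*sqrt(30)/27)*438 = (20 + 8*sqrt(15)/27)*438 = 8760 + 1168*sqrt(15)/9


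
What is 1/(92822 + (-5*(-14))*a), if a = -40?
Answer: 1/90022 ≈ 1.1108e-5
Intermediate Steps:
1/(92822 + (-5*(-14))*a) = 1/(92822 - 5*(-14)*(-40)) = 1/(92822 + 70*(-40)) = 1/(92822 - 2800) = 1/90022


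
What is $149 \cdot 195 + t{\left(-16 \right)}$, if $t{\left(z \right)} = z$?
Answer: $29039$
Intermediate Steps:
$149 \cdot 195 + t{\left(-16 \right)} = 149 \cdot 195 - 16 = 29055 - 16 = 29039$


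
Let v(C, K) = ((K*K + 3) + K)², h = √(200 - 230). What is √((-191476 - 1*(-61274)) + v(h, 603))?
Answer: √132652436023 ≈ 3.6422e+5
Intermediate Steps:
h = I*√30 (h = √(-30) = I*√30 ≈ 5.4772*I)
v(C, K) = (3 + K + K²)² (v(C, K) = ((K² + 3) + K)² = ((3 + K²) + K)² = (3 + K + K²)²)
√((-191476 - 1*(-61274)) + v(h, 603)) = √((-191476 - 1*(-61274)) + (3 + 603 + 603²)²) = √((-191476 + 61274) + (3 + 603 + 363609)²) = √(-130202 + 364215²) = √(-130202 + 132652566225) = √132652436023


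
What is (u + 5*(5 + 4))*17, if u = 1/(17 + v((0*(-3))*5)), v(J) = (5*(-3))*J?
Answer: 766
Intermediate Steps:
v(J) = -15*J
u = 1/17 (u = 1/(17 - 15*0*(-3)*5) = 1/(17 - 0*5) = 1/(17 - 15*0) = 1/(17 + 0) = 1/17 ≈ 0.058824)
(u + 5*(5 + 4))*17 = (1/17 + 5*(5 + 4))*17 = (1/17 + 5*9)*17 = (1/17 + 45)*17 = (766/17)*17 = 766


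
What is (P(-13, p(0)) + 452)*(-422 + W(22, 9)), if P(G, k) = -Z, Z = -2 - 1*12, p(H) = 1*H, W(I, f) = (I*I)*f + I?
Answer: 1843496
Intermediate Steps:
W(I, f) = I + f*I² (W(I, f) = I²*f + I = f*I² + I = I + f*I²)
p(H) = H
Z = -14 (Z = -2 - 12 = -14)
P(G, k) = 14 (P(G, k) = -1*(-14) = 14)
(P(-13, p(0)) + 452)*(-422 + W(22, 9)) = (14 + 452)*(-422 + 22*(1 + 22*9)) = 466*(-422 + 22*(1 + 198)) = 466*(-422 + 22*199) = 466*(-422 + 4378) = 466*3956 = 1843496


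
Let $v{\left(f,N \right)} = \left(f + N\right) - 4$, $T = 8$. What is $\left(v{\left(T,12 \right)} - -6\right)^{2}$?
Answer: $484$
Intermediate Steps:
$v{\left(f,N \right)} = -4 + N + f$ ($v{\left(f,N \right)} = \left(N + f\right) - 4 = -4 + N + f$)
$\left(v{\left(T,12 \right)} - -6\right)^{2} = \left(\left(-4 + 12 + 8\right) - -6\right)^{2} = \left(16 + 6\right)^{2} = 22^{2} = 484$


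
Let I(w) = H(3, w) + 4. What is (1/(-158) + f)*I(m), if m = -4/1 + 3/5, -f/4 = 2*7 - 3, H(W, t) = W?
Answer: -48671/158 ≈ -308.04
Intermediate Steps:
f = -44 (f = -4*(2*7 - 3) = -4*(14 - 3) = -4*11 = -44)
m = -17/5 (m = -4*1 + 3*(1/5) = -4 + 3/5 = -17/5 ≈ -3.4000)
I(w) = 7 (I(w) = 3 + 4 = 7)
(1/(-158) + f)*I(m) = (1/(-158) - 44)*7 = (-1/158 - 44)*7 = -6953/158*7 = -48671/158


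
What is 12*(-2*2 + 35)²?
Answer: 11532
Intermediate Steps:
12*(-2*2 + 35)² = 12*(-4 + 35)² = 12*31² = 12*961 = 11532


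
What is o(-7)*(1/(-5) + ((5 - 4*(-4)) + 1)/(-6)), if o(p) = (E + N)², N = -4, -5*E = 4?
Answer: -11136/125 ≈ -89.088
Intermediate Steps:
E = -⅘ (E = -⅕*4 = -⅘ ≈ -0.80000)
o(p) = 576/25 (o(p) = (-⅘ - 4)² = (-24/5)² = 576/25)
o(-7)*(1/(-5) + ((5 - 4*(-4)) + 1)/(-6)) = 576*(1/(-5) + ((5 - 4*(-4)) + 1)/(-6))/25 = 576*(1*(-⅕) + ((5 + 16) + 1)*(-⅙))/25 = 576*(-⅕ + (21 + 1)*(-⅙))/25 = 576*(-⅕ + 22*(-⅙))/25 = 576*(-⅕ - 11/3)/25 = (576/25)*(-58/15) = -11136/125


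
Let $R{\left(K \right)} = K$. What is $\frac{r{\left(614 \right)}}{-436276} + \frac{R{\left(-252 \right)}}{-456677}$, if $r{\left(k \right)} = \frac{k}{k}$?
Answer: $\frac{109484875}{199237214852} \approx 0.00054952$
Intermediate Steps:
$r{\left(k \right)} = 1$
$\frac{r{\left(614 \right)}}{-436276} + \frac{R{\left(-252 \right)}}{-456677} = 1 \frac{1}{-436276} - \frac{252}{-456677} = 1 \left(- \frac{1}{436276}\right) - - \frac{252}{456677} = - \frac{1}{436276} + \frac{252}{456677} = \frac{109484875}{199237214852}$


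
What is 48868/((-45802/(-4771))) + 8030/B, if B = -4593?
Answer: 535243307072/105184293 ≈ 5088.6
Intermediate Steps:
48868/((-45802/(-4771))) + 8030/B = 48868/((-45802/(-4771))) + 8030/(-4593) = 48868/((-45802*(-1/4771))) + 8030*(-1/4593) = 48868/(45802/4771) - 8030/4593 = 48868*(4771/45802) - 8030/4593 = 116574614/22901 - 8030/4593 = 535243307072/105184293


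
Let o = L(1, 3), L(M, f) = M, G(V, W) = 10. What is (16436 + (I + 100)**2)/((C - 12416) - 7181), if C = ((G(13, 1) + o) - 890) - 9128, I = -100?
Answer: -4109/7401 ≈ -0.55519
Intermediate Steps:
o = 1
C = -10007 (C = ((10 + 1) - 890) - 9128 = (11 - 890) - 9128 = -879 - 9128 = -10007)
(16436 + (I + 100)**2)/((C - 12416) - 7181) = (16436 + (-100 + 100)**2)/((-10007 - 12416) - 7181) = (16436 + 0**2)/(-22423 - 7181) = (16436 + 0)/(-29604) = 16436*(-1/29604) = -4109/7401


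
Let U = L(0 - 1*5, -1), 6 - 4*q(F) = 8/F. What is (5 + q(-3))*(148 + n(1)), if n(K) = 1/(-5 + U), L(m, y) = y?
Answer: 38141/36 ≈ 1059.5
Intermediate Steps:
q(F) = 3/2 - 2/F
U = -1
n(K) = -1/6 (n(K) = 1/(-5 - 1) = 1/(-6) = -1/6)
(5 + q(-3))*(148 + n(1)) = (5 + (3/2 - 2/(-3)))*(148 - 1/6) = (5 + (3/2 - 2*(-1/3)))*(887/6) = (5 + (3/2 + 2/3))*(887/6) = (5 + 13/6)*(887/6) = (43/6)*(887/6) = 38141/36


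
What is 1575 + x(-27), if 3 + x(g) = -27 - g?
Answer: 1572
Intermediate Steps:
x(g) = -30 - g (x(g) = -3 + (-27 - g) = -30 - g)
1575 + x(-27) = 1575 + (-30 - 1*(-27)) = 1575 + (-30 + 27) = 1575 - 3 = 1572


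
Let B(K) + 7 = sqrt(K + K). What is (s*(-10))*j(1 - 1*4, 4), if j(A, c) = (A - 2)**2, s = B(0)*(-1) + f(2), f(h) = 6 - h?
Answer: -2750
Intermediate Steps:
B(K) = -7 + sqrt(2)*sqrt(K) (B(K) = -7 + sqrt(K + K) = -7 + sqrt(2*K) = -7 + sqrt(2)*sqrt(K))
s = 11 (s = (-7 + sqrt(2)*sqrt(0))*(-1) + (6 - 1*2) = (-7 + sqrt(2)*0)*(-1) + (6 - 2) = (-7 + 0)*(-1) + 4 = -7*(-1) + 4 = 7 + 4 = 11)
j(A, c) = (-2 + A)**2
(s*(-10))*j(1 - 1*4, 4) = (11*(-10))*(-2 + (1 - 1*4))**2 = -110*(-2 + (1 - 4))**2 = -110*(-2 - 3)**2 = -110*(-5)**2 = -110*25 = -2750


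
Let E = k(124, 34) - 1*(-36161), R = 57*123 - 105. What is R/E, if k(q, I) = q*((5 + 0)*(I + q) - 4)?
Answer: 6906/133625 ≈ 0.051682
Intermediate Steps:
R = 6906 (R = 7011 - 105 = 6906)
k(q, I) = q*(-4 + 5*I + 5*q) (k(q, I) = q*(5*(I + q) - 4) = q*((5*I + 5*q) - 4) = q*(-4 + 5*I + 5*q))
E = 133625 (E = 124*(-4 + 5*34 + 5*124) - 1*(-36161) = 124*(-4 + 170 + 620) + 36161 = 124*786 + 36161 = 97464 + 36161 = 133625)
R/E = 6906/133625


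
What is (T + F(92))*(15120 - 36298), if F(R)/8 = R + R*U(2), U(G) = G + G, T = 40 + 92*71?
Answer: -217116856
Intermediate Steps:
T = 6572 (T = 40 + 6532 = 6572)
U(G) = 2*G
F(R) = 40*R (F(R) = 8*(R + R*(2*2)) = 8*(R + R*4) = 8*(R + 4*R) = 8*(5*R) = 40*R)
(T + F(92))*(15120 - 36298) = (6572 + 40*92)*(15120 - 36298) = (6572 + 3680)*(-21178) = 10252*(-21178) = -217116856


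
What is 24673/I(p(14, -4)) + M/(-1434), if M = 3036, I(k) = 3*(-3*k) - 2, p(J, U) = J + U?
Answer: -5943399/21988 ≈ -270.30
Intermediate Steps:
I(k) = -2 - 9*k (I(k) = -9*k - 2 = -2 - 9*k)
24673/I(p(14, -4)) + M/(-1434) = 24673/(-2 - 9*(14 - 4)) + 3036/(-1434) = 24673/(-2 - 9*10) + 3036*(-1/1434) = 24673/(-2 - 90) - 506/239 = 24673/(-92) - 506/239 = 24673*(-1/92) - 506/239 = -24673/92 - 506/239 = -5943399/21988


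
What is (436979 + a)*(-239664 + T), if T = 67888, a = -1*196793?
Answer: -41258190336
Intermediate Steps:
a = -196793
(436979 + a)*(-239664 + T) = (436979 - 196793)*(-239664 + 67888) = 240186*(-171776) = -41258190336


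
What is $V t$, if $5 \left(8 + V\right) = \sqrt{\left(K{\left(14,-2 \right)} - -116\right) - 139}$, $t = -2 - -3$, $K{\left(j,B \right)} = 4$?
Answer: $-8 + \frac{i \sqrt{19}}{5} \approx -8.0 + 0.87178 i$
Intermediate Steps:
$t = 1$ ($t = -2 + 3 = 1$)
$V = -8 + \frac{i \sqrt{19}}{5}$ ($V = -8 + \frac{\sqrt{\left(4 - -116\right) - 139}}{5} = -8 + \frac{\sqrt{\left(4 + 116\right) - 139}}{5} = -8 + \frac{\sqrt{120 - 139}}{5} = -8 + \frac{\sqrt{-19}}{5} = -8 + \frac{i \sqrt{19}}{5} \approx -8.0 + 0.87178 i$)
$V t = \left(-8 + \frac{i \sqrt{19}}{5}\right) 1 = -8 + \frac{i \sqrt{19}}{5}$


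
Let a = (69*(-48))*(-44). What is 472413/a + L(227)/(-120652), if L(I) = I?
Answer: 4747041085/1465197888 ≈ 3.2399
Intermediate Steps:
a = 145728 (a = -3312*(-44) = 145728)
472413/a + L(227)/(-120652) = 472413/145728 + 227/(-120652) = 472413*(1/145728) + 227*(-1/120652) = 157471/48576 - 227/120652 = 4747041085/1465197888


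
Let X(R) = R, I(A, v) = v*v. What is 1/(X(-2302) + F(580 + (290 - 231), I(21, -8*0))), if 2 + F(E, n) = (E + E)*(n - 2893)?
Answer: -1/3699558 ≈ -2.7030e-7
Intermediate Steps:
I(A, v) = v**2
F(E, n) = -2 + 2*E*(-2893 + n) (F(E, n) = -2 + (E + E)*(n - 2893) = -2 + (2*E)*(-2893 + n) = -2 + 2*E*(-2893 + n))
1/(X(-2302) + F(580 + (290 - 231), I(21, -8*0))) = 1/(-2302 + (-2 - 5786*(580 + (290 - 231)) + 2*(580 + (290 - 231))*(-8*0)**2)) = 1/(-2302 + (-2 - 5786*(580 + 59) + 2*(580 + 59)*0**2)) = 1/(-2302 + (-2 - 5786*639 + 2*639*0)) = 1/(-2302 + (-2 - 3697254 + 0)) = 1/(-2302 - 3697256) = 1/(-3699558) = -1/3699558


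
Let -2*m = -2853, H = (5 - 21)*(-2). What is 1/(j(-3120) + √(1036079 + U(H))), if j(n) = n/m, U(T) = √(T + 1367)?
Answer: 1/(-2080/951 + √(1036079 + √1399)) ≈ 0.00098453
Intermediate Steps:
H = 32 (H = -16*(-2) = 32)
m = 2853/2 (m = -½*(-2853) = 2853/2 ≈ 1426.5)
U(T) = √(1367 + T)
j(n) = 2*n/2853 (j(n) = n/(2853/2) = n*(2/2853) = 2*n/2853)
1/(j(-3120) + √(1036079 + U(H))) = 1/((2/2853)*(-3120) + √(1036079 + √(1367 + 32))) = 1/(-2080/951 + √(1036079 + √1399))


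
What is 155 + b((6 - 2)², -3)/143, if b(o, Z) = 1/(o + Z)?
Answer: 288146/1859 ≈ 155.00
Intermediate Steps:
b(o, Z) = 1/(Z + o)
155 + b((6 - 2)², -3)/143 = 155 + 1/(143*(-3 + (6 - 2)²)) = 155 + 1/(143*(-3 + 4²)) = 155 + 1/(143*(-3 + 16)) = 155 + (1/143)/13 = 155 + (1/143)*(1/13) = 155 + 1/1859 = 288146/1859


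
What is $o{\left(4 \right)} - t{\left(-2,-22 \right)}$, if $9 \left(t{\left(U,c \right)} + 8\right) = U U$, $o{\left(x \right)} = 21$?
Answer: $\frac{257}{9} \approx 28.556$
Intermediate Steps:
$t{\left(U,c \right)} = -8 + \frac{U^{2}}{9}$ ($t{\left(U,c \right)} = -8 + \frac{U U}{9} = -8 + \frac{U^{2}}{9}$)
$o{\left(4 \right)} - t{\left(-2,-22 \right)} = 21 - \left(-8 + \frac{\left(-2\right)^{2}}{9}\right) = 21 - \left(-8 + \frac{1}{9} \cdot 4\right) = 21 - \left(-8 + \frac{4}{9}\right) = 21 - - \frac{68}{9} = 21 + \frac{68}{9} = \frac{257}{9}$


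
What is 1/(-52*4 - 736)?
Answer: -1/944 ≈ -0.0010593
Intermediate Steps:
1/(-52*4 - 736) = 1/(-208 - 736) = 1/(-944) = -1/944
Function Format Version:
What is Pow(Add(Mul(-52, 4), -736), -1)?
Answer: Rational(-1, 944) ≈ -0.0010593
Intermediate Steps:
Pow(Add(Mul(-52, 4), -736), -1) = Pow(Add(-208, -736), -1) = Pow(-944, -1) = Rational(-1, 944)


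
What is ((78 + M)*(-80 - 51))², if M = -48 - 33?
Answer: 154449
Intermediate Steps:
M = -81
((78 + M)*(-80 - 51))² = ((78 - 81)*(-80 - 51))² = (-3*(-131))² = 393² = 154449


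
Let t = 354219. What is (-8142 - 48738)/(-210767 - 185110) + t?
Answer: 46742403981/131959 ≈ 3.5422e+5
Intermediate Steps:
(-8142 - 48738)/(-210767 - 185110) + t = (-8142 - 48738)/(-210767 - 185110) + 354219 = -56880/(-395877) + 354219 = -56880*(-1/395877) + 354219 = 18960/131959 + 354219 = 46742403981/131959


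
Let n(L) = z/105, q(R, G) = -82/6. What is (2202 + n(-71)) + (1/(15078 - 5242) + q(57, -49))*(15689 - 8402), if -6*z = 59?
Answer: -301736032337/3098340 ≈ -97386.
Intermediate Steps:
z = -59/6 (z = -⅙*59 = -59/6 ≈ -9.8333)
q(R, G) = -41/3 (q(R, G) = -82*⅙ = -41/3)
n(L) = -59/630 (n(L) = -59/6/105 = -59/6*1/105 = -59/630)
(2202 + n(-71)) + (1/(15078 - 5242) + q(57, -49))*(15689 - 8402) = (2202 - 59/630) + (1/(15078 - 5242) - 41/3)*(15689 - 8402) = 1387201/630 + (1/9836 - 41/3)*7287 = 1387201/630 - 403273/29508*7287 = 1387201/630 - 979550117/9836 = -301736032337/3098340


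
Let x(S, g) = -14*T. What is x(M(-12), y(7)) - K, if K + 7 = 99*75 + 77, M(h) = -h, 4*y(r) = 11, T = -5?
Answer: -7425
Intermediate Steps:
y(r) = 11/4 (y(r) = (¼)*11 = 11/4)
x(S, g) = 70 (x(S, g) = -14*(-5) = 70)
K = 7495 (K = -7 + (99*75 + 77) = -7 + (7425 + 77) = -7 + 7502 = 7495)
x(M(-12), y(7)) - K = 70 - 1*7495 = 70 - 7495 = -7425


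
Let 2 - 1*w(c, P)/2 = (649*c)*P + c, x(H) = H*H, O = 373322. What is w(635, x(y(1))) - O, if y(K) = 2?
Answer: -3671508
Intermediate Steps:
x(H) = H²
w(c, P) = 4 - 2*c - 1298*P*c (w(c, P) = 4 - 2*((649*c)*P + c) = 4 - 2*(649*P*c + c) = 4 - 2*(c + 649*P*c) = 4 + (-2*c - 1298*P*c) = 4 - 2*c - 1298*P*c)
w(635, x(y(1))) - O = (4 - 2*635 - 1298*2²*635) - 1*373322 = (4 - 1270 - 1298*4*635) - 373322 = (4 - 1270 - 3296920) - 373322 = -3298186 - 373322 = -3671508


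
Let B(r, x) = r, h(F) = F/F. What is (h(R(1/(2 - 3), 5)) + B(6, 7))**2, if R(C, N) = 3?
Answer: 49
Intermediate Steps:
h(F) = 1
(h(R(1/(2 - 3), 5)) + B(6, 7))**2 = (1 + 6)**2 = 7**2 = 49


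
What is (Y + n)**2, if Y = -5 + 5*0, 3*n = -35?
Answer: 2500/9 ≈ 277.78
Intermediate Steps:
n = -35/3 (n = (1/3)*(-35) = -35/3 ≈ -11.667)
Y = -5 (Y = -5 + 0 = -5)
(Y + n)**2 = (-5 - 35/3)**2 = (-50/3)**2 = 2500/9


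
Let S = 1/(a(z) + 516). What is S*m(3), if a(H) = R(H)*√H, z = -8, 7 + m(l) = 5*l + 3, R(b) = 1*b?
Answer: 1419/66692 + 11*I*√2/16673 ≈ 0.021277 + 0.00093303*I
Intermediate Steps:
R(b) = b
m(l) = -4 + 5*l (m(l) = -7 + (5*l + 3) = -7 + (3 + 5*l) = -4 + 5*l)
a(H) = H^(3/2) (a(H) = H*√H = H^(3/2))
S = 1/(516 - 16*I*√2) (S = 1/((-8)^(3/2) + 516) = 1/(-16*I*√2 + 516) = 1/(516 - 16*I*√2) ≈ 0.0019343 + 8.4821e-5*I)
S*m(3) = (129/66692 + I*√2/16673)*(-4 + 5*3) = (129/66692 + I*√2/16673)*(-4 + 15) = (129/66692 + I*√2/16673)*11 = 1419/66692 + 11*I*√2/16673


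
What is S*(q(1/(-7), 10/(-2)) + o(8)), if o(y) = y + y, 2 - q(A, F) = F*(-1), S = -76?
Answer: -988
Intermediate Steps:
q(A, F) = 2 + F (q(A, F) = 2 - F*(-1) = 2 - (-1)*F = 2 + F)
o(y) = 2*y
S*(q(1/(-7), 10/(-2)) + o(8)) = -76*((2 + 10/(-2)) + 2*8) = -76*((2 + 10*(-½)) + 16) = -76*((2 - 5) + 16) = -76*(-3 + 16) = -76*13 = -988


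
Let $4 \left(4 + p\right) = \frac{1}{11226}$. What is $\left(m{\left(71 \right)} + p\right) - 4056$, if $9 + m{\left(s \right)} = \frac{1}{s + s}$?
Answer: $- \frac{12972698173}{3188184} \approx -4069.0$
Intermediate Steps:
$p = - \frac{179615}{44904}$ ($p = -4 + \frac{1}{4 \cdot 11226} = -4 + \frac{1}{4} \cdot \frac{1}{11226} = -4 + \frac{1}{44904} = - \frac{179615}{44904} \approx -4.0$)
$m{\left(s \right)} = -9 + \frac{1}{2 s}$ ($m{\left(s \right)} = -9 + \frac{1}{s + s} = -9 + \frac{1}{2 s}$)
$\left(m{\left(71 \right)} + p\right) - 4056 = \left(\left(-9 + \frac{1}{2 \cdot 71}\right) - \frac{179615}{44904}\right) - 4056 = \left(\left(-9 + \frac{1}{2} \cdot \frac{1}{71}\right) - \frac{179615}{44904}\right) - 4056 = \left(\left(-9 + \frac{1}{142}\right) - \frac{179615}{44904}\right) - 4056 = \left(- \frac{1277}{142} - \frac{179615}{44904}\right) - 4056 = - \frac{41423869}{3188184} - 4056 = - \frac{12972698173}{3188184}$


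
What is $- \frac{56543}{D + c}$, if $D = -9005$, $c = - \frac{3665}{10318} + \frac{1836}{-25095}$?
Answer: $\frac{697175755430}{111037021813} \approx 6.2788$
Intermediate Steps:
$c = - \frac{5281763}{12330010}$ ($c = \left(-3665\right) \frac{1}{10318} + 1836 \left(- \frac{1}{25095}\right) = - \frac{3665}{10318} - \frac{612}{8365} = - \frac{5281763}{12330010} \approx -0.42837$)
$- \frac{56543}{D + c} = - \frac{56543}{-9005 - \frac{5281763}{12330010}} = - \frac{56543}{- \frac{111037021813}{12330010}} = \left(-56543\right) \left(- \frac{12330010}{111037021813}\right) = \frac{697175755430}{111037021813}$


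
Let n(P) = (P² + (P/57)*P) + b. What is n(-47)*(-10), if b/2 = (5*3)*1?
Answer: -1298320/57 ≈ -22778.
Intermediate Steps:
b = 30 (b = 2*((5*3)*1) = 2*(15*1) = 2*15 = 30)
n(P) = 30 + 58*P²/57 (n(P) = (P² + (P/57)*P) + 30 = (P² + P²/57) + 30 = 58*P²/57 + 30 = 30 + 58*P²/57)
n(-47)*(-10) = (30 + (58/57)*(-47)²)*(-10) = (30 + (58/57)*2209)*(-10) = (30 + 128122/57)*(-10) = (129832/57)*(-10) = -1298320/57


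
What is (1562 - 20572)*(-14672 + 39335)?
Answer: -468843630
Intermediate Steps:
(1562 - 20572)*(-14672 + 39335) = -19010*24663 = -468843630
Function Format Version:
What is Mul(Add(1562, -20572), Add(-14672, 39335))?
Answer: -468843630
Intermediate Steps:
Mul(Add(1562, -20572), Add(-14672, 39335)) = Mul(-19010, 24663) = -468843630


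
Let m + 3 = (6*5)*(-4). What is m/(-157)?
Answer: 123/157 ≈ 0.78344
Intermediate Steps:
m = -123 (m = -3 + (6*5)*(-4) = -3 + 30*(-4) = -3 - 120 = -123)
m/(-157) = -123/(-157) = -1/157*(-123) = 123/157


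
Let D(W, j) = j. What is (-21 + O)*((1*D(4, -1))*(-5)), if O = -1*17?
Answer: -190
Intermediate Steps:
O = -17
(-21 + O)*((1*D(4, -1))*(-5)) = (-21 - 17)*((1*(-1))*(-5)) = -(-38)*(-5) = -38*5 = -190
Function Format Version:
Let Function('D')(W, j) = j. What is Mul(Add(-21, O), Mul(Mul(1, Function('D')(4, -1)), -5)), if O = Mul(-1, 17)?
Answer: -190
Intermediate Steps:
O = -17
Mul(Add(-21, O), Mul(Mul(1, Function('D')(4, -1)), -5)) = Mul(Add(-21, -17), Mul(Mul(1, -1), -5)) = Mul(-38, Mul(-1, -5)) = Mul(-38, 5) = -190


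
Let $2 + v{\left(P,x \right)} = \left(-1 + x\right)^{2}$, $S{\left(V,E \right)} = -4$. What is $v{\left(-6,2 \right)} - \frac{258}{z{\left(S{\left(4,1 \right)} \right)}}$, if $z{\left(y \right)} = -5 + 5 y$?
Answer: $\frac{233}{25} \approx 9.32$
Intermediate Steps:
$v{\left(P,x \right)} = -2 + \left(-1 + x\right)^{2}$
$v{\left(-6,2 \right)} - \frac{258}{z{\left(S{\left(4,1 \right)} \right)}} = \left(-2 + \left(-1 + 2\right)^{2}\right) - \frac{258}{-5 + 5 \left(-4\right)} = \left(-2 + 1^{2}\right) - \frac{258}{-5 - 20} = \left(-2 + 1\right) - \frac{258}{-25} = -1 - - \frac{258}{25} = -1 + \frac{258}{25} = \frac{233}{25}$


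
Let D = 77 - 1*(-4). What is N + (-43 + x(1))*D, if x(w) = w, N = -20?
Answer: -3422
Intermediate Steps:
D = 81 (D = 77 + 4 = 81)
N + (-43 + x(1))*D = -20 + (-43 + 1)*81 = -20 - 42*81 = -20 - 3402 = -3422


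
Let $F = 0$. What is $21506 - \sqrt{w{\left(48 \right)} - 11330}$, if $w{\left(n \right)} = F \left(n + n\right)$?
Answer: $21506 - i \sqrt{11330} \approx 21506.0 - 106.44 i$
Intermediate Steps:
$w{\left(n \right)} = 0$ ($w{\left(n \right)} = 0 \left(n + n\right) = 0 \cdot 2 n = 0$)
$21506 - \sqrt{w{\left(48 \right)} - 11330} = 21506 - \sqrt{0 - 11330} = 21506 - \sqrt{-11330} = 21506 - i \sqrt{11330}$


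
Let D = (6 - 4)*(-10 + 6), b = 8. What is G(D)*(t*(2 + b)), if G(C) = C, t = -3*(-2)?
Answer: -480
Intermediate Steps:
t = 6
D = -8 (D = 2*(-4) = -8)
G(D)*(t*(2 + b)) = -48*(2 + 8) = -48*10 = -8*60 = -480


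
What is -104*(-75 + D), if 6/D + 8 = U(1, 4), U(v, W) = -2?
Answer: 39312/5 ≈ 7862.4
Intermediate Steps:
D = -⅗ (D = 6/(-8 - 2) = 6/(-10) = 6*(-⅒) = -⅗ ≈ -0.60000)
-104*(-75 + D) = -104*(-75 - ⅗) = -104*(-378/5) = 39312/5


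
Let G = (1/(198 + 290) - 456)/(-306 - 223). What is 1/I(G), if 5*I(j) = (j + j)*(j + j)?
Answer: 83303068880/49518265729 ≈ 1.6823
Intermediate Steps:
G = 222527/258152 (G = (1/488 - 456)/(-529) = (1/488 - 456)*(-1/529) = -222527/488*(-1/529) = 222527/258152 ≈ 0.86200)
I(j) = 4*j²/5 (I(j) = ((j + j)*(j + j))/5 = ((2*j)*(2*j))/5 = (4*j²)/5 = 4*j²/5)
1/I(G) = 1/(4*(222527/258152)²/5) = 1/((⅘)*(49518265729/66642455104)) = 1/(49518265729/83303068880) = 83303068880/49518265729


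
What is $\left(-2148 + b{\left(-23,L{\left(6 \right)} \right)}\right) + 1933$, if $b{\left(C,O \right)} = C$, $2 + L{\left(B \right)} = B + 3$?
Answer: $-238$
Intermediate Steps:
$L{\left(B \right)} = 1 + B$ ($L{\left(B \right)} = -2 + \left(B + 3\right) = -2 + \left(3 + B\right) = 1 + B$)
$\left(-2148 + b{\left(-23,L{\left(6 \right)} \right)}\right) + 1933 = \left(-2148 - 23\right) + 1933 = -2171 + 1933 = -238$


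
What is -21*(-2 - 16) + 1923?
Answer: 2301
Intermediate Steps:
-21*(-2 - 16) + 1923 = -21*(-18) + 1923 = 378 + 1923 = 2301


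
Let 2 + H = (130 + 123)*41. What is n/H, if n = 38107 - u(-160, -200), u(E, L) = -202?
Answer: 38309/10371 ≈ 3.6939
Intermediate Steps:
H = 10371 (H = -2 + (130 + 123)*41 = -2 + 253*41 = -2 + 10373 = 10371)
n = 38309 (n = 38107 - 1*(-202) = 38107 + 202 = 38309)
n/H = 38309/10371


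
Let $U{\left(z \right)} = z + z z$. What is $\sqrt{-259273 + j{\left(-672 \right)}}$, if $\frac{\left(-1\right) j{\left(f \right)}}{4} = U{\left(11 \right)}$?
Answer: $i \sqrt{259801} \approx 509.71 i$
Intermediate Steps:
$U{\left(z \right)} = z + z^{2}$
$j{\left(f \right)} = -528$ ($j{\left(f \right)} = - 4 \cdot 11 \left(1 + 11\right) = - 4 \cdot 11 \cdot 12 = \left(-4\right) 132 = -528$)
$\sqrt{-259273 + j{\left(-672 \right)}} = \sqrt{-259273 - 528} = \sqrt{-259801} = i \sqrt{259801}$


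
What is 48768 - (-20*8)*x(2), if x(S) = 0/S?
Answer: 48768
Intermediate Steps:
x(S) = 0
48768 - (-20*8)*x(2) = 48768 - (-20*8)*0 = 48768 - (-160)*0 = 48768 - 1*0 = 48768 + 0 = 48768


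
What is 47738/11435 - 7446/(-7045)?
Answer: 84291844/16111915 ≈ 5.2316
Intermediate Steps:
47738/11435 - 7446/(-7045) = 47738*(1/11435) - 7446*(-1/7045) = 47738/11435 + 7446/7045 = 84291844/16111915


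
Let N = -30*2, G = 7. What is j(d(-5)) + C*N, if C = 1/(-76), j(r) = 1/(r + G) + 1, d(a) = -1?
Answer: 223/114 ≈ 1.9561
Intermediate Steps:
j(r) = 1 + 1/(7 + r) (j(r) = 1/(r + 7) + 1 = 1/(7 + r) + 1 = 1 + 1/(7 + r))
N = -60
C = -1/76 ≈ -0.013158
j(d(-5)) + C*N = (8 - 1)/(7 - 1) - 1/76*(-60) = 7/6 + 15/19 = 223/114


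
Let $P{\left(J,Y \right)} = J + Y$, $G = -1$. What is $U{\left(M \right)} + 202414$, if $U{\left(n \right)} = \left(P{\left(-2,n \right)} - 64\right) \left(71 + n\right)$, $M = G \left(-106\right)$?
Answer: $209494$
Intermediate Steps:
$M = 106$ ($M = \left(-1\right) \left(-106\right) = 106$)
$U{\left(n \right)} = \left(-66 + n\right) \left(71 + n\right)$ ($U{\left(n \right)} = \left(\left(-2 + n\right) - 64\right) \left(71 + n\right) = \left(-66 + n\right) \left(71 + n\right)$)
$U{\left(M \right)} + 202414 = \left(-4686 + 106^{2} + 5 \cdot 106\right) + 202414 = \left(-4686 + 11236 + 530\right) + 202414 = 7080 + 202414 = 209494$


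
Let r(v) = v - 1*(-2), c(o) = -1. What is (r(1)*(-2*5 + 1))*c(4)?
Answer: 27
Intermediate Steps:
r(v) = 2 + v (r(v) = v + 2 = 2 + v)
(r(1)*(-2*5 + 1))*c(4) = ((2 + 1)*(-2*5 + 1))*(-1) = (3*(-10 + 1))*(-1) = (3*(-9))*(-1) = -27*(-1) = 27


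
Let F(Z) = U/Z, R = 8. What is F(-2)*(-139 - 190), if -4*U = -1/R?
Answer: 329/64 ≈ 5.1406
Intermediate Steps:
U = 1/32 (U = -(-1)/(4*8) = -1/4*(-1/8) = 1/32 ≈ 0.031250)
F(Z) = 1/(32*Z)
F(-2)*(-139 - 190) = ((1/32)/(-2))*(-139 - 190) = ((1/32)*(-1/2))*(-329) = -1/64*(-329) = 329/64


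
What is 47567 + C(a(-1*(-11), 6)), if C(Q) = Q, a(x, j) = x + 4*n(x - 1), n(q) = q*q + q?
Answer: 48018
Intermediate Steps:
n(q) = q + q² (n(q) = q² + q = q + q²)
a(x, j) = x + 4*x*(-1 + x) (a(x, j) = x + 4*((x - 1)*(1 + (x - 1))) = x + 4*((-1 + x)*(1 + (-1 + x))) = x + 4*((-1 + x)*x) = x + 4*(x*(-1 + x)) = x + 4*x*(-1 + x))
47567 + C(a(-1*(-11), 6)) = 47567 + (-1*(-11))*(-3 + 4*(-1*(-11))) = 47567 + 11*(-3 + 4*11) = 47567 + 11*(-3 + 44) = 47567 + 11*41 = 47567 + 451 = 48018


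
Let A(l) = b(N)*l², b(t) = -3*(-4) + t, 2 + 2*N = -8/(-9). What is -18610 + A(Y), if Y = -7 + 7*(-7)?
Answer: 155518/9 ≈ 17280.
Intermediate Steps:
N = -5/9 (N = -1 + (-8/(-9))/2 = -1 + (-8*(-⅑))/2 = -1 + (½)*(8/9) = -1 + 4/9 = -5/9 ≈ -0.55556)
b(t) = 12 + t
Y = -56 (Y = -7 - 49 = -56)
A(l) = 103*l²/9 (A(l) = (12 - 5/9)*l² = 103*l²/9)
-18610 + A(Y) = -18610 + (103/9)*(-56)² = -18610 + (103/9)*3136 = -18610 + 323008/9 = 155518/9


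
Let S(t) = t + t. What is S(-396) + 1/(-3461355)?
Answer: -2741393161/3461355 ≈ -792.00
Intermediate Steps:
S(t) = 2*t
S(-396) + 1/(-3461355) = 2*(-396) + 1/(-3461355) = -792 - 1/3461355 = -2741393161/3461355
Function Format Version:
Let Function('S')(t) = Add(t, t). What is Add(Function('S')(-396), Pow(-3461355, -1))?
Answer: Rational(-2741393161, 3461355) ≈ -792.00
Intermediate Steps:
Function('S')(t) = Mul(2, t)
Add(Function('S')(-396), Pow(-3461355, -1)) = Add(Mul(2, -396), Pow(-3461355, -1)) = Add(-792, Rational(-1, 3461355)) = Rational(-2741393161, 3461355)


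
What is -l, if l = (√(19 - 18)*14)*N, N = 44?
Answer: -616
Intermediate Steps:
l = 616 (l = (√(19 - 18)*14)*44 = (√1*14)*44 = (1*14)*44 = 14*44 = 616)
-l = -1*616 = -616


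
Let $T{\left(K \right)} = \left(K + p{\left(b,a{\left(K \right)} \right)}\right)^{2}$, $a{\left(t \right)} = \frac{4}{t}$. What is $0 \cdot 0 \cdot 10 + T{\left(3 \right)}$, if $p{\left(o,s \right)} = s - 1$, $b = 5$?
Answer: $\frac{100}{9} \approx 11.111$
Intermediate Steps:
$p{\left(o,s \right)} = -1 + s$
$T{\left(K \right)} = \left(-1 + K + \frac{4}{K}\right)^{2}$ ($T{\left(K \right)} = \left(K - \left(1 - \frac{4}{K}\right)\right)^{2} = \left(-1 + K + \frac{4}{K}\right)^{2}$)
$0 \cdot 0 \cdot 10 + T{\left(3 \right)} = 0 \cdot 0 \cdot 10 + \frac{\left(4 + 3 \left(-1 + 3\right)\right)^{2}}{9} = 0 \cdot 10 + \frac{\left(4 + 3 \cdot 2\right)^{2}}{9} = 0 + \frac{\left(4 + 6\right)^{2}}{9} = 0 + \frac{10^{2}}{9} = 0 + \frac{1}{9} \cdot 100 = 0 + \frac{100}{9} = \frac{100}{9}$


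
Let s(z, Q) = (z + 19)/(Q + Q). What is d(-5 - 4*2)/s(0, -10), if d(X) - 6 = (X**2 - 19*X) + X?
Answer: -8180/19 ≈ -430.53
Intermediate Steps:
s(z, Q) = (19 + z)/(2*Q) (s(z, Q) = (19 + z)/((2*Q)) = (19 + z)*(1/(2*Q)) = (19 + z)/(2*Q))
d(X) = 6 + X**2 - 18*X (d(X) = 6 + ((X**2 - 19*X) + X) = 6 + (X**2 - 18*X) = 6 + X**2 - 18*X)
d(-5 - 4*2)/s(0, -10) = (6 + (-5 - 4*2)**2 - 18*(-5 - 4*2))/(((1/2)*(19 + 0)/(-10))) = (6 + (-5 - 8)**2 - 18*(-5 - 8))/(((1/2)*(-1/10)*19)) = (6 + (-13)**2 - 18*(-13))/(-19/20) = (6 + 169 + 234)*(-20/19) = 409*(-20/19) = -8180/19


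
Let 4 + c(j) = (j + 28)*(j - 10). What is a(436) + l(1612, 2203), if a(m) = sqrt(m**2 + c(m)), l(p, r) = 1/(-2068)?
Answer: -1/2068 + 6*sqrt(10771) ≈ 622.70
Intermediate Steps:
l(p, r) = -1/2068
c(j) = -4 + (-10 + j)*(28 + j) (c(j) = -4 + (j + 28)*(j - 10) = -4 + (28 + j)*(-10 + j) = -4 + (-10 + j)*(28 + j))
a(m) = sqrt(-284 + 2*m**2 + 18*m) (a(m) = sqrt(m**2 + (-284 + m**2 + 18*m)) = sqrt(-284 + 2*m**2 + 18*m))
a(436) + l(1612, 2203) = sqrt(-284 + 2*436**2 + 18*436) - 1/2068 = sqrt(-284 + 2*190096 + 7848) - 1/2068 = sqrt(-284 + 380192 + 7848) - 1/2068 = sqrt(387756) - 1/2068 = 6*sqrt(10771) - 1/2068 = -1/2068 + 6*sqrt(10771)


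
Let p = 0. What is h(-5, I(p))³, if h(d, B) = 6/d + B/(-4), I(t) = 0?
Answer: -216/125 ≈ -1.7280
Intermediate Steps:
h(d, B) = 6/d - B/4 (h(d, B) = 6/d + B*(-¼) = 6/d - B/4)
h(-5, I(p))³ = (6/(-5) - ¼*0)³ = (6*(-⅕) + 0)³ = (-6/5 + 0)³ = (-6/5)³ = -216/125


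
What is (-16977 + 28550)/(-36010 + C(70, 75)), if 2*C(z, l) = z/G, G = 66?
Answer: -763818/2376625 ≈ -0.32139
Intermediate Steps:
C(z, l) = z/132 (C(z, l) = (z/66)/2 = z/132)
(-16977 + 28550)/(-36010 + C(70, 75)) = (-16977 + 28550)/(-36010 + (1/132)*70) = 11573/(-36010 + 35/66) = 11573/(-2376625/66) = 11573*(-66/2376625) = -763818/2376625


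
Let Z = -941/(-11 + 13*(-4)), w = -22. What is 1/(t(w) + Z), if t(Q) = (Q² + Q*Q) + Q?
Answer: 63/60539 ≈ 0.0010407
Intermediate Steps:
t(Q) = Q + 2*Q² (t(Q) = (Q² + Q²) + Q = 2*Q² + Q = Q + 2*Q²)
Z = 941/63 (Z = -941/(-11 - 52) = -941/(-63) = -941*(-1/63) = 941/63 ≈ 14.937)
1/(t(w) + Z) = 1/(-22*(1 + 2*(-22)) + 941/63) = 1/(-22*(1 - 44) + 941/63) = 1/(-22*(-43) + 941/63) = 1/(946 + 941/63) = 1/(60539/63) = 63/60539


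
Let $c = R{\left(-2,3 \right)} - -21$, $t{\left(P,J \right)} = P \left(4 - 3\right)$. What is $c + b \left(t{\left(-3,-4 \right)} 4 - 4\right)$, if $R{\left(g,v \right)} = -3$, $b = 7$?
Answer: $-94$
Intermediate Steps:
$t{\left(P,J \right)} = P$ ($t{\left(P,J \right)} = P 1 = P$)
$c = 18$ ($c = -3 - -21 = -3 + 21 = 18$)
$c + b \left(t{\left(-3,-4 \right)} 4 - 4\right) = 18 + 7 \left(\left(-3\right) 4 - 4\right) = 18 + 7 \left(-12 - 4\right) = 18 + 7 \left(-16\right) = 18 - 112 = -94$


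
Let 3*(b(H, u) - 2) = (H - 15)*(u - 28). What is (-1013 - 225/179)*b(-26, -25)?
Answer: -395601808/537 ≈ -7.3669e+5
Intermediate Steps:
b(H, u) = 2 + (-28 + u)*(-15 + H)/3 (b(H, u) = 2 + ((H - 15)*(u - 28))/3 = 2 + ((-15 + H)*(-28 + u))/3 = 2 + ((-28 + u)*(-15 + H))/3 = 2 + (-28 + u)*(-15 + H)/3)
(-1013 - 225/179)*b(-26, -25) = (-1013 - 225/179)*(142 - 5*(-25) - 28/3*(-26) + (1/3)*(-26)*(-25)) = (-1013 - 225*1/179)*(142 + 125 + 728/3 + 650/3) = (-1013 - 225/179)*(2179/3) = -181552/179*2179/3 = -395601808/537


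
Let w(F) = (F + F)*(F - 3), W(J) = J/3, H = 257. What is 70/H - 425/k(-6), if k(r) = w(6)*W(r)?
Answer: 114265/18504 ≈ 6.1751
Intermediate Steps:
W(J) = J/3 (W(J) = J*(⅓) = J/3)
w(F) = 2*F*(-3 + F) (w(F) = (2*F)*(-3 + F) = 2*F*(-3 + F))
k(r) = 12*r (k(r) = (2*6*(-3 + 6))*(r/3) = (2*6*3)*(r/3) = 36*(r/3) = 12*r)
70/H - 425/k(-6) = 70/257 - 425/(12*(-6)) = 70*(1/257) - 425/(-72) = 70/257 - 425*(-1/72) = 70/257 + 425/72 = 114265/18504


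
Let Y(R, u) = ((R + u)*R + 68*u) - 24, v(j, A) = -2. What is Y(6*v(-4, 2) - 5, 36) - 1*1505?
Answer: 596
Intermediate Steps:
Y(R, u) = -24 + 68*u + R*(R + u) (Y(R, u) = (R*(R + u) + 68*u) - 24 = (68*u + R*(R + u)) - 24 = -24 + 68*u + R*(R + u))
Y(6*v(-4, 2) - 5, 36) - 1*1505 = (-24 + (6*(-2) - 5)² + 68*36 + (6*(-2) - 5)*36) - 1*1505 = (-24 + (-12 - 5)² + 2448 + (-12 - 5)*36) - 1505 = (-24 + (-17)² + 2448 - 17*36) - 1505 = (-24 + 289 + 2448 - 612) - 1505 = 2101 - 1505 = 596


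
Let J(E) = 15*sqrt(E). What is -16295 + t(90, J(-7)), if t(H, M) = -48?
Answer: -16343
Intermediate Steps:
-16295 + t(90, J(-7)) = -16295 - 48 = -16343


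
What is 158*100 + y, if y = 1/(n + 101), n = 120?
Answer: 3491801/221 ≈ 15800.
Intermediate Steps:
y = 1/221 (y = 1/(120 + 101) = 1/221 ≈ 0.0045249)
158*100 + y = 158*100 + 1/221 = 15800 + 1/221 = 3491801/221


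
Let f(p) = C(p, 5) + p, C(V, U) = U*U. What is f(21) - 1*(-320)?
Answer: 366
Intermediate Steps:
C(V, U) = U²
f(p) = 25 + p (f(p) = 5² + p = 25 + p)
f(21) - 1*(-320) = (25 + 21) - 1*(-320) = 46 + 320 = 366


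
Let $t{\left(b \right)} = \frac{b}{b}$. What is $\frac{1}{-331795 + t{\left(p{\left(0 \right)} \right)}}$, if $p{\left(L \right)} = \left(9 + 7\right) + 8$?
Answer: $- \frac{1}{331794} \approx -3.0139 \cdot 10^{-6}$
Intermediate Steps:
$p{\left(L \right)} = 24$ ($p{\left(L \right)} = 16 + 8 = 24$)
$t{\left(b \right)} = 1$
$\frac{1}{-331795 + t{\left(p{\left(0 \right)} \right)}} = \frac{1}{-331795 + 1} = \frac{1}{-331794} = - \frac{1}{331794}$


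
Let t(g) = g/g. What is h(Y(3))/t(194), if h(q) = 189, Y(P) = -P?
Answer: 189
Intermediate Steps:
t(g) = 1
h(Y(3))/t(194) = 189/1 = 189*1 = 189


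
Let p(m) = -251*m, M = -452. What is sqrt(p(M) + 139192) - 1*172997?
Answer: -172997 + 14*sqrt(1289) ≈ -1.7249e+5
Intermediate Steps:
sqrt(p(M) + 139192) - 1*172997 = sqrt(-251*(-452) + 139192) - 1*172997 = sqrt(113452 + 139192) - 172997 = sqrt(252644) - 172997 = 14*sqrt(1289) - 172997 = -172997 + 14*sqrt(1289)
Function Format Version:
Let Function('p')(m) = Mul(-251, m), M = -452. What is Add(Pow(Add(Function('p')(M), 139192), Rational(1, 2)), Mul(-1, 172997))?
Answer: Add(-172997, Mul(14, Pow(1289, Rational(1, 2)))) ≈ -1.7249e+5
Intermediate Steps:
Add(Pow(Add(Function('p')(M), 139192), Rational(1, 2)), Mul(-1, 172997)) = Add(Pow(Add(Mul(-251, -452), 139192), Rational(1, 2)), Mul(-1, 172997)) = Add(Pow(Add(113452, 139192), Rational(1, 2)), -172997) = Add(Pow(252644, Rational(1, 2)), -172997) = Add(Mul(14, Pow(1289, Rational(1, 2))), -172997) = Add(-172997, Mul(14, Pow(1289, Rational(1, 2))))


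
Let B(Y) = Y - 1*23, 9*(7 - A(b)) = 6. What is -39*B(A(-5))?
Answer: 650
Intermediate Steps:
A(b) = 19/3 (A(b) = 7 - ⅑*6 = 7 - ⅔ = 19/3)
B(Y) = -23 + Y (B(Y) = Y - 23 = -23 + Y)
-39*B(A(-5)) = -39*(-23 + 19/3) = -39*(-50/3) = 650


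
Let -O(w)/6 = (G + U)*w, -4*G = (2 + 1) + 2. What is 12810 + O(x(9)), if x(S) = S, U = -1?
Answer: 25863/2 ≈ 12932.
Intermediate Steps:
G = -5/4 (G = -((2 + 1) + 2)/4 = -(3 + 2)/4 = -¼*5 = -5/4 ≈ -1.2500)
O(w) = 27*w/2 (O(w) = -6*(-5/4 - 1)*w = -(-27)*w/2 = 27*w/2)
12810 + O(x(9)) = 12810 + (27/2)*9 = 12810 + 243/2 = 25863/2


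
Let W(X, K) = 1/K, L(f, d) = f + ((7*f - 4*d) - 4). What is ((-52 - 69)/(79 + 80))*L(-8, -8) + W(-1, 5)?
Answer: 7313/265 ≈ 27.596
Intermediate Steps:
L(f, d) = -4 - 4*d + 8*f (L(f, d) = f + ((-4*d + 7*f) - 4) = f + (-4 - 4*d + 7*f) = -4 - 4*d + 8*f)
((-52 - 69)/(79 + 80))*L(-8, -8) + W(-1, 5) = ((-52 - 69)/(79 + 80))*(-4 - 4*(-8) + 8*(-8)) + 1/5 = (-121/159)*(-4 + 32 - 64) + ⅕ = -121*1/159*(-36) + ⅕ = -121/159*(-36) + ⅕ = 1452/53 + ⅕ = 7313/265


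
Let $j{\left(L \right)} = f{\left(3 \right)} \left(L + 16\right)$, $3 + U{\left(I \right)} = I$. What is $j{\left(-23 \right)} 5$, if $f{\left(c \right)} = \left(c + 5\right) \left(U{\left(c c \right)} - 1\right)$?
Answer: $-1400$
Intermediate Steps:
$U{\left(I \right)} = -3 + I$
$f{\left(c \right)} = \left(-4 + c^{2}\right) \left(5 + c\right)$ ($f{\left(c \right)} = \left(c + 5\right) \left(\left(-3 + c c\right) - 1\right) = \left(5 + c\right) \left(\left(-3 + c^{2}\right) - 1\right) = \left(5 + c\right) \left(-4 + c^{2}\right) = \left(-4 + c^{2}\right) \left(5 + c\right)$)
$j{\left(L \right)} = 640 + 40 L$ ($j{\left(L \right)} = \left(-20 + 3^{3} - 12 + 5 \cdot 3^{2}\right) \left(L + 16\right) = \left(-20 + 27 - 12 + 5 \cdot 9\right) \left(16 + L\right) = \left(-20 + 27 - 12 + 45\right) \left(16 + L\right) = 40 \left(16 + L\right) = 640 + 40 L$)
$j{\left(-23 \right)} 5 = \left(640 + 40 \left(-23\right)\right) 5 = \left(640 - 920\right) 5 = \left(-280\right) 5 = -1400$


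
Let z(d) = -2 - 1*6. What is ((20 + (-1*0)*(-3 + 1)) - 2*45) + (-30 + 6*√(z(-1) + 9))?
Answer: -94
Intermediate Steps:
z(d) = -8 (z(d) = -2 - 6 = -8)
((20 + (-1*0)*(-3 + 1)) - 2*45) + (-30 + 6*√(z(-1) + 9)) = ((20 + (-1*0)*(-3 + 1)) - 2*45) + (-30 + 6*√(-8 + 9)) = ((20 + 0*(-2)) - 90) + (-30 + 6*√1) = ((20 + 0) - 90) + (-30 + 6*1) = (20 - 90) + (-30 + 6) = -70 - 24 = -94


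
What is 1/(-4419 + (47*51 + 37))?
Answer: -1/1985 ≈ -0.00050378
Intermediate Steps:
1/(-4419 + (47*51 + 37)) = 1/(-4419 + (2397 + 37)) = 1/(-4419 + 2434) = 1/(-1985) = -1/1985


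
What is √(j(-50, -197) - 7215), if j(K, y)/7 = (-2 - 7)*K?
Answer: I*√4065 ≈ 63.757*I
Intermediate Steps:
j(K, y) = -63*K (j(K, y) = 7*((-2 - 7)*K) = 7*(-9*K) = -63*K)
√(j(-50, -197) - 7215) = √(-63*(-50) - 7215) = √(3150 - 7215) = √(-4065) = I*√4065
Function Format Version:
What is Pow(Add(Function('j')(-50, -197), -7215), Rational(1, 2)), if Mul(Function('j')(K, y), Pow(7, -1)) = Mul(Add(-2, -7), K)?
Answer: Mul(I, Pow(4065, Rational(1, 2))) ≈ Mul(63.757, I)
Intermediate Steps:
Function('j')(K, y) = Mul(-63, K) (Function('j')(K, y) = Mul(7, Mul(Add(-2, -7), K)) = Mul(7, Mul(-9, K)) = Mul(-63, K))
Pow(Add(Function('j')(-50, -197), -7215), Rational(1, 2)) = Pow(Add(Mul(-63, -50), -7215), Rational(1, 2)) = Pow(Add(3150, -7215), Rational(1, 2)) = Pow(-4065, Rational(1, 2)) = Mul(I, Pow(4065, Rational(1, 2)))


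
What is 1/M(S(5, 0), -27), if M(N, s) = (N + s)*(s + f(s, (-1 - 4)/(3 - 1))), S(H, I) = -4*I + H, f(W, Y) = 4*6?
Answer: 1/66 ≈ 0.015152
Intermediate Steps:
f(W, Y) = 24
S(H, I) = H - 4*I
M(N, s) = (24 + s)*(N + s) (M(N, s) = (N + s)*(s + 24) = (N + s)*(24 + s) = (24 + s)*(N + s))
1/M(S(5, 0), -27) = 1/((-27)² + 24*(5 - 4*0) + 24*(-27) + (5 - 4*0)*(-27)) = 1/(729 + 24*(5 + 0) - 648 + (5 + 0)*(-27)) = 1/(729 + 24*5 - 648 + 5*(-27)) = 1/(729 + 120 - 648 - 135) = 1/66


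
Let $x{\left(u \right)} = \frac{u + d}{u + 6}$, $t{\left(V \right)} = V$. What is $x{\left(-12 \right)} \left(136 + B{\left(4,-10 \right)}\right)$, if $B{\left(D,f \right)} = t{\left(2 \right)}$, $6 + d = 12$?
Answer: $138$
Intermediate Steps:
$d = 6$ ($d = -6 + 12 = 6$)
$B{\left(D,f \right)} = 2$
$x{\left(u \right)} = 1$ ($x{\left(u \right)} = \frac{u + 6}{u + 6} = \frac{6 + u}{6 + u} = 1$)
$x{\left(-12 \right)} \left(136 + B{\left(4,-10 \right)}\right) = 1 \left(136 + 2\right) = 1 \cdot 138 = 138$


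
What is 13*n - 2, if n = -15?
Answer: -197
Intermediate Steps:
13*n - 2 = 13*(-15) - 2 = -195 - 2 = -197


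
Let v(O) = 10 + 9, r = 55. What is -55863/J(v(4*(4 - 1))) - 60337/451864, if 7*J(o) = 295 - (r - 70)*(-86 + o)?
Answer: 88327255577/160411720 ≈ 550.63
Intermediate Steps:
v(O) = 19
J(o) = -995/7 + 15*o/7 (J(o) = (295 - (55 - 70)*(-86 + o))/7 = (295 - (-15)*(-86 + o))/7 = (295 - (1290 - 15*o))/7 = (295 + (-1290 + 15*o))/7 = (-995 + 15*o)/7 = -995/7 + 15*o/7)
-55863/J(v(4*(4 - 1))) - 60337/451864 = -55863/(-995/7 + (15/7)*19) - 60337/451864 = -55863/(-995/7 + 285/7) - 60337*1/451864 = -55863/(-710/7) - 60337/451864 = -55863*(-7/710) - 60337/451864 = 391041/710 - 60337/451864 = 88327255577/160411720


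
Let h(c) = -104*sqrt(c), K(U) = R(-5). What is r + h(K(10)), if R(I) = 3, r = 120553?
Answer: 120553 - 104*sqrt(3) ≈ 1.2037e+5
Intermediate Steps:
K(U) = 3
r + h(K(10)) = 120553 - 104*sqrt(3)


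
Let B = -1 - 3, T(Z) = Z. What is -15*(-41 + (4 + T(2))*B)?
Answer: 975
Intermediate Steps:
B = -4
-15*(-41 + (4 + T(2))*B) = -15*(-41 + (4 + 2)*(-4)) = -15*(-41 + 6*(-4)) = -15*(-41 - 24) = -15*(-65) = 975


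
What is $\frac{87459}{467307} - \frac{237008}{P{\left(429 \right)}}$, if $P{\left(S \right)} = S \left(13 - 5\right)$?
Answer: $- \frac{1534101919}{22274967} \approx -68.871$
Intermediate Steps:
$P{\left(S \right)} = 8 S$ ($P{\left(S \right)} = S 8 = 8 S$)
$\frac{87459}{467307} - \frac{237008}{P{\left(429 \right)}} = \frac{87459}{467307} - \frac{237008}{8 \cdot 429} = 87459 \cdot \frac{1}{467307} - \frac{237008}{3432} = \frac{29153}{155769} - \frac{29626}{429} = - \frac{1534101919}{22274967}$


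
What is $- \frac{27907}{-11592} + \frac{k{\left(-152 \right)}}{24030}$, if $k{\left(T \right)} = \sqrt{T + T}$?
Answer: $\frac{27907}{11592} + \frac{2 i \sqrt{19}}{12015} \approx 2.4074 + 0.00072558 i$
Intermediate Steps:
$k{\left(T \right)} = \sqrt{2} \sqrt{T}$ ($k{\left(T \right)} = \sqrt{2 T} = \sqrt{2} \sqrt{T}$)
$- \frac{27907}{-11592} + \frac{k{\left(-152 \right)}}{24030} = - \frac{27907}{-11592} + \frac{\sqrt{2} \sqrt{-152}}{24030} = \left(-27907\right) \left(- \frac{1}{11592}\right) + \sqrt{2} \cdot 2 i \sqrt{38} \cdot \frac{1}{24030} = \frac{27907}{11592} + 4 i \sqrt{19} \cdot \frac{1}{24030} = \frac{27907}{11592} + \frac{2 i \sqrt{19}}{12015}$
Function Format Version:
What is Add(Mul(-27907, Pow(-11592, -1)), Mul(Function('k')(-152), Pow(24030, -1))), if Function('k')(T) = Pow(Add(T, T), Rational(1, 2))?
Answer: Add(Rational(27907, 11592), Mul(Rational(2, 12015), I, Pow(19, Rational(1, 2)))) ≈ Add(2.4074, Mul(0.00072558, I))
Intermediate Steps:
Function('k')(T) = Mul(Pow(2, Rational(1, 2)), Pow(T, Rational(1, 2))) (Function('k')(T) = Pow(Mul(2, T), Rational(1, 2)) = Mul(Pow(2, Rational(1, 2)), Pow(T, Rational(1, 2))))
Add(Mul(-27907, Pow(-11592, -1)), Mul(Function('k')(-152), Pow(24030, -1))) = Add(Mul(-27907, Pow(-11592, -1)), Mul(Mul(Pow(2, Rational(1, 2)), Pow(-152, Rational(1, 2))), Pow(24030, -1))) = Add(Mul(-27907, Rational(-1, 11592)), Mul(Mul(Pow(2, Rational(1, 2)), Mul(2, I, Pow(38, Rational(1, 2)))), Rational(1, 24030))) = Add(Rational(27907, 11592), Mul(Mul(4, I, Pow(19, Rational(1, 2))), Rational(1, 24030))) = Add(Rational(27907, 11592), Mul(Rational(2, 12015), I, Pow(19, Rational(1, 2))))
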